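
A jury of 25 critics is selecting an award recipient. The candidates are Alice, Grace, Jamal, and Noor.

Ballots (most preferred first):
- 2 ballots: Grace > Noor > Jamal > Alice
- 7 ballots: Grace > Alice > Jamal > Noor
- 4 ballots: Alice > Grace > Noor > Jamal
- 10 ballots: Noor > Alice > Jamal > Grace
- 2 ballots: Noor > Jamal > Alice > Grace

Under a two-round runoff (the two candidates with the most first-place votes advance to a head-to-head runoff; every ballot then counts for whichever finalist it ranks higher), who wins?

Grace

Round 1 first-place votes: Alice 4, Grace 9, Jamal 0, Noor 12. Noor and Grace advance.
Runoff: Noor is ranked above Grace on 12 ballots, Grace above Noor on 13.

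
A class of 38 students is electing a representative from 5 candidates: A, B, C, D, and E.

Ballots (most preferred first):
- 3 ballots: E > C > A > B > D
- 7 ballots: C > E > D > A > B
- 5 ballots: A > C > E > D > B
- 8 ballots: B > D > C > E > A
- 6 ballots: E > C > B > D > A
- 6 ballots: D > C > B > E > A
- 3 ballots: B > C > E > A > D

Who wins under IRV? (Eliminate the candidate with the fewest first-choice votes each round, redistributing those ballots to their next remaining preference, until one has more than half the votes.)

C

Round 1: A 5, B 11, C 7, D 6, E 9. A eliminated.
Round 2: B 11, C 12, D 6, E 9. D eliminated.
Round 3: B 11, C 18, E 9. E eliminated.
Round 4: B 11, C 27. C has a majority (≥20).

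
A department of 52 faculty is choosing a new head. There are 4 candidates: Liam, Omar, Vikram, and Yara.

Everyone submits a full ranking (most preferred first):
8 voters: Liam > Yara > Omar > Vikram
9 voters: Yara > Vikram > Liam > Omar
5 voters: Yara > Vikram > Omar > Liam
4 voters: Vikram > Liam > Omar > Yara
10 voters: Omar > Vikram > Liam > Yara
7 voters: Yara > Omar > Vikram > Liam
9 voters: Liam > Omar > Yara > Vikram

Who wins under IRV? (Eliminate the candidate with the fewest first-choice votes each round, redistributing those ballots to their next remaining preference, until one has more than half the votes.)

Liam

Round 1: Liam 17, Omar 10, Vikram 4, Yara 21. Vikram eliminated.
Round 2: Liam 21, Omar 10, Yara 21. Omar eliminated.
Round 3: Liam 31, Yara 21. Liam has a majority (≥27).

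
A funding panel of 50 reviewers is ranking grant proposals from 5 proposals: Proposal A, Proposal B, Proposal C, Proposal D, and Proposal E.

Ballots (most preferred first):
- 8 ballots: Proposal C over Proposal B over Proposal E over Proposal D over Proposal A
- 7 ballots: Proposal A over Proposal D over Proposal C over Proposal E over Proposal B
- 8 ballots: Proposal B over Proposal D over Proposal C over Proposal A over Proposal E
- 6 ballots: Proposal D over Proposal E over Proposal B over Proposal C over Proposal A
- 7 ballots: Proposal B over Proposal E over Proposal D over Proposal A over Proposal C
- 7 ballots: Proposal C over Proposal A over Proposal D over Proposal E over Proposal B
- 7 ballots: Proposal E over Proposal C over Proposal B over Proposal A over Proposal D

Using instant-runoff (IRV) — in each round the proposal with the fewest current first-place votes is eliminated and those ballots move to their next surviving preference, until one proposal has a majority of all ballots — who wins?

Proposal C

Round 1: Proposal A 7, Proposal B 15, Proposal C 15, Proposal D 6, Proposal E 7. Proposal D eliminated.
Round 2: Proposal A 7, Proposal B 15, Proposal C 15, Proposal E 13. Proposal A eliminated.
Round 3: Proposal B 15, Proposal C 22, Proposal E 13. Proposal E eliminated.
Round 4: Proposal B 21, Proposal C 29. Proposal C has a majority (≥26).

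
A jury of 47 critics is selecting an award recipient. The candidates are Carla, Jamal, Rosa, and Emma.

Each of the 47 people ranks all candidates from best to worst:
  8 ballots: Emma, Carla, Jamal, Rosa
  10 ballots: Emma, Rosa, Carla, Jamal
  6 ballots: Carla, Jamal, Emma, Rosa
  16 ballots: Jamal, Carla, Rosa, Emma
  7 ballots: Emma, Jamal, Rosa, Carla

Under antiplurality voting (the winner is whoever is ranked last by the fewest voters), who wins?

Carla

Last-place votes: Carla 7, Jamal 10, Rosa 14, Emma 16.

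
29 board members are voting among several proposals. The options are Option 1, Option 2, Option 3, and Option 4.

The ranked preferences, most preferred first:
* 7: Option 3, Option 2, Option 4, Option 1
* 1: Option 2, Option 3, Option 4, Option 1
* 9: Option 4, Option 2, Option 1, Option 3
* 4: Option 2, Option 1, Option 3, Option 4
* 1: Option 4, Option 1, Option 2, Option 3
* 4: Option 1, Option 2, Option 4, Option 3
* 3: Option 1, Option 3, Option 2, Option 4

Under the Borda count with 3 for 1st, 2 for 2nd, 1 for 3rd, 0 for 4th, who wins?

Option 2

Option 1: 7×0 + 1×0 + 9×1 + 4×2 + 1×2 + 4×3 + 3×3 = 40
Option 2: 7×2 + 1×3 + 9×2 + 4×3 + 1×1 + 4×2 + 3×1 = 59
Option 3: 7×3 + 1×2 + 9×0 + 4×1 + 1×0 + 4×0 + 3×2 = 33
Option 4: 7×1 + 1×1 + 9×3 + 4×0 + 1×3 + 4×1 + 3×0 = 42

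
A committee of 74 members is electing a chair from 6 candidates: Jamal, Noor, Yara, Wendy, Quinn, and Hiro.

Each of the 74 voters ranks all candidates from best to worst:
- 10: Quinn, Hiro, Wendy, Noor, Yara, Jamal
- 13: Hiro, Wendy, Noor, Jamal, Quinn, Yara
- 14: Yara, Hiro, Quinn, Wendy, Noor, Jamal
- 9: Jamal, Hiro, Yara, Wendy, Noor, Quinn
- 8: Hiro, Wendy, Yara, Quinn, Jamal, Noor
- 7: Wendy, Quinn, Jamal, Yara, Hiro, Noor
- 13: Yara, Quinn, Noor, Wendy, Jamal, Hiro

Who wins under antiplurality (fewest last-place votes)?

Last-place votes: Jamal 24, Noor 15, Yara 13, Wendy 0, Quinn 9, Hiro 13.

Wendy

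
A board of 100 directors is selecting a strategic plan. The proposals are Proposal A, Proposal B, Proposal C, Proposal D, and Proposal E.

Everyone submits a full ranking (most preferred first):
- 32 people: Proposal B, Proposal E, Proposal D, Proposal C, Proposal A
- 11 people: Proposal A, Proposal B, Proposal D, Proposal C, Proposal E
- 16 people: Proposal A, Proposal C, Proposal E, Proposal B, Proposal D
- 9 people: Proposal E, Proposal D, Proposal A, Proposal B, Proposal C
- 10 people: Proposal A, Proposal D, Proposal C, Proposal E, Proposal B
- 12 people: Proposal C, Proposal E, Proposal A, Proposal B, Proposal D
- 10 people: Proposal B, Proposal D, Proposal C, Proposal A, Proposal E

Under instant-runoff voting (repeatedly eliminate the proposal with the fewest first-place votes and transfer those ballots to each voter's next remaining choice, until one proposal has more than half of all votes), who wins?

Round 1: Proposal A 37, Proposal B 42, Proposal C 12, Proposal D 0, Proposal E 9. Proposal D eliminated.
Round 2: Proposal A 37, Proposal B 42, Proposal C 12, Proposal E 9. Proposal E eliminated.
Round 3: Proposal A 46, Proposal B 42, Proposal C 12. Proposal C eliminated.
Round 4: Proposal A 58, Proposal B 42. Proposal A has a majority (≥51).

Proposal A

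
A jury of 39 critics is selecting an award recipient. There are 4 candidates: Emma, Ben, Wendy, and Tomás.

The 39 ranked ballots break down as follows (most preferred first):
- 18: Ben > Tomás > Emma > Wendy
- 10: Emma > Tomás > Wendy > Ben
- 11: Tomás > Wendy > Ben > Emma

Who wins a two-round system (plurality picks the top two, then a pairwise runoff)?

Tomás

Round 1 first-place votes: Emma 10, Ben 18, Wendy 0, Tomás 11. Ben and Tomás advance.
Runoff: Ben is ranked above Tomás on 18 ballots, Tomás above Ben on 21.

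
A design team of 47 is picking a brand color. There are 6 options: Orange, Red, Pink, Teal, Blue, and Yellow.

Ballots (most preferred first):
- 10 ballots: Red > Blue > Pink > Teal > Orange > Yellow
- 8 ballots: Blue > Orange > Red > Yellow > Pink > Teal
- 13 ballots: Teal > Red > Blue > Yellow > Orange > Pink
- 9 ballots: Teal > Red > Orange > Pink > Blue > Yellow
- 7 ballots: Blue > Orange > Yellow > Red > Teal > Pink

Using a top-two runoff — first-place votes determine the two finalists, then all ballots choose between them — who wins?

Round 1 first-place votes: Orange 0, Red 10, Pink 0, Teal 22, Blue 15, Yellow 0. Teal and Blue advance.
Runoff: Teal is ranked above Blue on 22 ballots, Blue above Teal on 25.

Blue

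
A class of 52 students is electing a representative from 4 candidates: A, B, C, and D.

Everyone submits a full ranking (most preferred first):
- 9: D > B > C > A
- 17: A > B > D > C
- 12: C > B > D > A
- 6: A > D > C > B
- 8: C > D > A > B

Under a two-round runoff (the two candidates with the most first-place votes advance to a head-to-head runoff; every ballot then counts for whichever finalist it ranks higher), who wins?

C

Round 1 first-place votes: A 23, B 0, C 20, D 9. A and C advance.
Runoff: A is ranked above C on 23 ballots, C above A on 29.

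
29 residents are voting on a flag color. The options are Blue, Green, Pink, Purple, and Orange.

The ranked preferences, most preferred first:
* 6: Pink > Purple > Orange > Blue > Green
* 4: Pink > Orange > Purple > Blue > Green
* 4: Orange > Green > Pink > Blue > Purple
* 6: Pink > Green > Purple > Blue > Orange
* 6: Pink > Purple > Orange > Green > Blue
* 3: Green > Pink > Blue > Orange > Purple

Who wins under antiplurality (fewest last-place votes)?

Pink

Last-place votes: Blue 6, Green 10, Pink 0, Purple 7, Orange 6.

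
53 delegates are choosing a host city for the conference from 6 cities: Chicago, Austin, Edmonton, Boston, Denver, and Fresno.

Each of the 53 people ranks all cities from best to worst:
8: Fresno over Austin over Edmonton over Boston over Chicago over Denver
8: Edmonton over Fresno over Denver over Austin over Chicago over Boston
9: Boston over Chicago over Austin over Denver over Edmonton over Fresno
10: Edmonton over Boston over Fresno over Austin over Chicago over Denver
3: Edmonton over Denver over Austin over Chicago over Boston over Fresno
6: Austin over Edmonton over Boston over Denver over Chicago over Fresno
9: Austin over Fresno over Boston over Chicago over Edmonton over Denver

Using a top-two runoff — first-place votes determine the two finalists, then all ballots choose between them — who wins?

Austin

Round 1 first-place votes: Chicago 0, Austin 15, Edmonton 21, Boston 9, Denver 0, Fresno 8. Edmonton and Austin advance.
Runoff: Edmonton is ranked above Austin on 21 ballots, Austin above Edmonton on 32.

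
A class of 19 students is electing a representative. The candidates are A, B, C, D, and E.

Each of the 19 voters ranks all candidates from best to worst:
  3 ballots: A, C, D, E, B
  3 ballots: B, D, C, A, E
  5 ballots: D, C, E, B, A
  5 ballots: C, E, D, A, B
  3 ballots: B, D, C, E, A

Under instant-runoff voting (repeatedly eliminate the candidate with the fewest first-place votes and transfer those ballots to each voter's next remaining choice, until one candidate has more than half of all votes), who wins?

Round 1: A 3, B 6, C 5, D 5, E 0. E eliminated.
Round 2: A 3, B 6, C 5, D 5. A eliminated.
Round 3: B 6, C 8, D 5. D eliminated.
Round 4: B 6, C 13. C has a majority (≥10).

C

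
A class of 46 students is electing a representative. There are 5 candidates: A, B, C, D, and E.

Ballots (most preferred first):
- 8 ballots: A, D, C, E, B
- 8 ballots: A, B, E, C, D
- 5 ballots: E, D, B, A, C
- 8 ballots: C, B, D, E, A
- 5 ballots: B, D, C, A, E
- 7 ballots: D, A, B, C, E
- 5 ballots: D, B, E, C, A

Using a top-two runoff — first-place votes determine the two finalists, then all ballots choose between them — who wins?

D

Round 1 first-place votes: A 16, B 5, C 8, D 12, E 5. A and D advance.
Runoff: A is ranked above D on 16 ballots, D above A on 30.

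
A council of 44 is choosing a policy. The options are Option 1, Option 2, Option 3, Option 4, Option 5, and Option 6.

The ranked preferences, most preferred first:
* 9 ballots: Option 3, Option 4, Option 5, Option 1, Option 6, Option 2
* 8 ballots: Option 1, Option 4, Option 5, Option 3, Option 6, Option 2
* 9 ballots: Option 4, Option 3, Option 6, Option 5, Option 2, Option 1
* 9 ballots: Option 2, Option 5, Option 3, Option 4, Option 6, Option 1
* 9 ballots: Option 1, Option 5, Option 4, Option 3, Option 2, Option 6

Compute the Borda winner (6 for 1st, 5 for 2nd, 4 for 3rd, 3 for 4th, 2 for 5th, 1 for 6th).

Option 4

Option 1: 9×3 + 8×6 + 9×1 + 9×1 + 9×6 = 147
Option 2: 9×1 + 8×1 + 9×2 + 9×6 + 9×2 = 107
Option 3: 9×6 + 8×3 + 9×5 + 9×4 + 9×3 = 186
Option 4: 9×5 + 8×5 + 9×6 + 9×3 + 9×4 = 202
Option 5: 9×4 + 8×4 + 9×3 + 9×5 + 9×5 = 185
Option 6: 9×2 + 8×2 + 9×4 + 9×2 + 9×1 = 97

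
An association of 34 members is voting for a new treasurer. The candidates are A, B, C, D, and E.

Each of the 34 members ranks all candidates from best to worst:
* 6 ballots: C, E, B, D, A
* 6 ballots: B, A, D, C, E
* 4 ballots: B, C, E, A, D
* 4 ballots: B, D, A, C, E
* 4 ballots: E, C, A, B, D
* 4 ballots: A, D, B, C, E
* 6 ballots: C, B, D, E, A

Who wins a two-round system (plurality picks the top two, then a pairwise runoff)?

B

Round 1 first-place votes: A 4, B 14, C 12, D 0, E 4. B and C advance.
Runoff: B is ranked above C on 18 ballots, C above B on 16.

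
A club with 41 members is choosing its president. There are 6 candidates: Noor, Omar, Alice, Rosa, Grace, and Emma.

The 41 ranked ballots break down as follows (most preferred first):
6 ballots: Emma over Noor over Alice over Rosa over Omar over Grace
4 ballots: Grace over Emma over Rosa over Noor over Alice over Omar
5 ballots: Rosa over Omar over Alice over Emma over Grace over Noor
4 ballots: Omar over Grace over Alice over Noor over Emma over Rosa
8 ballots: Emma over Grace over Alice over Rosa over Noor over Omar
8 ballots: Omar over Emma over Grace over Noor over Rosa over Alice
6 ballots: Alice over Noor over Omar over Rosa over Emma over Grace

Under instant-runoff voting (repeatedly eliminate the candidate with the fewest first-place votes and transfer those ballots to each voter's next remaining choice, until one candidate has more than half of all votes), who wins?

Omar

Round 1: Noor 0, Omar 12, Alice 6, Rosa 5, Grace 4, Emma 14. Noor eliminated.
Round 2: Omar 12, Alice 6, Rosa 5, Grace 4, Emma 14. Grace eliminated.
Round 3: Omar 12, Alice 6, Rosa 5, Emma 18. Rosa eliminated.
Round 4: Omar 17, Alice 6, Emma 18. Alice eliminated.
Round 5: Omar 23, Emma 18. Omar has a majority (≥21).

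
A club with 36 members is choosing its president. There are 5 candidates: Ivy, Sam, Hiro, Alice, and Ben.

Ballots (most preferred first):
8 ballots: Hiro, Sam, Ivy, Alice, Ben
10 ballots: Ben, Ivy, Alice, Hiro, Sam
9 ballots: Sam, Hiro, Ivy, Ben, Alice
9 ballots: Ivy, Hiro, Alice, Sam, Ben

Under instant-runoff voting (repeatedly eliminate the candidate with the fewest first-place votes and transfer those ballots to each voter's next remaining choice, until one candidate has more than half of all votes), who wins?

Sam

Round 1: Ivy 9, Sam 9, Hiro 8, Alice 0, Ben 10. Alice eliminated.
Round 2: Ivy 9, Sam 9, Hiro 8, Ben 10. Hiro eliminated.
Round 3: Ivy 9, Sam 17, Ben 10. Ivy eliminated.
Round 4: Sam 26, Ben 10. Sam has a majority (≥19).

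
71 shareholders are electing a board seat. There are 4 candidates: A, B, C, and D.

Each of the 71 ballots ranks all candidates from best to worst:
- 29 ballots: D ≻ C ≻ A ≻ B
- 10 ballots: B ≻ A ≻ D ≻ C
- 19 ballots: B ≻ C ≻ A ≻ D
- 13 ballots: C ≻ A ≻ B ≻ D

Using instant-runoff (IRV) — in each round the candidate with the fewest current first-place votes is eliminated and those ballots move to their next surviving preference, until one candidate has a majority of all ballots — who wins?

B

Round 1: A 0, B 29, C 13, D 29. A eliminated.
Round 2: B 29, C 13, D 29. C eliminated.
Round 3: B 42, D 29. B has a majority (≥36).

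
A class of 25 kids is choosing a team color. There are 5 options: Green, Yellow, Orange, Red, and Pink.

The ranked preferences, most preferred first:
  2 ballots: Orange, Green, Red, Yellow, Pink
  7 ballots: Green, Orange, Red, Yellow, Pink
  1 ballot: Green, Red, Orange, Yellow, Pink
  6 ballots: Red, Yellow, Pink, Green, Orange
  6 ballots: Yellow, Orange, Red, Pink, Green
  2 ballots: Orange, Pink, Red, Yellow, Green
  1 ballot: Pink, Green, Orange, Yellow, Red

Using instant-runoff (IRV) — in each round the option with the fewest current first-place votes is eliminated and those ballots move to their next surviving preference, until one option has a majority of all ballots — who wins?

Red

Round 1: Green 8, Yellow 6, Orange 4, Red 6, Pink 1. Pink eliminated.
Round 2: Green 9, Yellow 6, Orange 4, Red 6. Orange eliminated.
Round 3: Green 11, Yellow 6, Red 8. Yellow eliminated.
Round 4: Green 11, Red 14. Red has a majority (≥13).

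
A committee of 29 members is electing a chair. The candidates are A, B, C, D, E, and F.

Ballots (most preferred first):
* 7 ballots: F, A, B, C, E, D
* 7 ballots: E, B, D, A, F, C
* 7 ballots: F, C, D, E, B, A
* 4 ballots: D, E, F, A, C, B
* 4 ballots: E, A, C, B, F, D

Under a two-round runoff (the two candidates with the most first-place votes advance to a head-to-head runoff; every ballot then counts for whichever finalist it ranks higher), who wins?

Round 1 first-place votes: A 0, B 0, C 0, D 4, E 11, F 14. F and E advance.
Runoff: F is ranked above E on 14 ballots, E above F on 15.

E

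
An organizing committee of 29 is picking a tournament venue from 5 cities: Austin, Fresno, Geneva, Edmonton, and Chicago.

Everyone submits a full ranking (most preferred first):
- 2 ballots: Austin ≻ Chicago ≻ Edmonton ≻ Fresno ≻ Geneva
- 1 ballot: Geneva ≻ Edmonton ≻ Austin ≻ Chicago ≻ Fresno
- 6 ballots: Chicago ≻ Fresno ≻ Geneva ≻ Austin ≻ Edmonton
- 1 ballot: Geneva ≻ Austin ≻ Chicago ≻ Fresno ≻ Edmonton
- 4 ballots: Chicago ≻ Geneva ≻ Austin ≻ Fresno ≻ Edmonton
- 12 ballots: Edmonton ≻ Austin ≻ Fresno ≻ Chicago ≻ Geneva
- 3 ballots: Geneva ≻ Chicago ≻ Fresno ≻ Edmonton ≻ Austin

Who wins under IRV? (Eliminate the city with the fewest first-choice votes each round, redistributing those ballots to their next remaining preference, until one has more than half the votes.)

Chicago

Round 1: Austin 2, Fresno 0, Geneva 5, Edmonton 12, Chicago 10. Fresno eliminated.
Round 2: Austin 2, Geneva 5, Edmonton 12, Chicago 10. Austin eliminated.
Round 3: Geneva 5, Edmonton 12, Chicago 12. Geneva eliminated.
Round 4: Edmonton 13, Chicago 16. Chicago has a majority (≥15).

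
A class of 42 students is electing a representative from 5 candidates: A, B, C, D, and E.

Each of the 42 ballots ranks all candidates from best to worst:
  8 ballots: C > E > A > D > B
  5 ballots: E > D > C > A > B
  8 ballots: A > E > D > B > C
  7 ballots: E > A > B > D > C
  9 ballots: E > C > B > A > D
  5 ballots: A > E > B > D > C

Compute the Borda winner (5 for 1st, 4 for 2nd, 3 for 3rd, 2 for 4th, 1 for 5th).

E

A: 8×3 + 5×2 + 8×5 + 7×4 + 9×2 + 5×5 = 145
B: 8×1 + 5×1 + 8×2 + 7×3 + 9×3 + 5×3 = 92
C: 8×5 + 5×3 + 8×1 + 7×1 + 9×4 + 5×1 = 111
D: 8×2 + 5×4 + 8×3 + 7×2 + 9×1 + 5×2 = 93
E: 8×4 + 5×5 + 8×4 + 7×5 + 9×5 + 5×4 = 189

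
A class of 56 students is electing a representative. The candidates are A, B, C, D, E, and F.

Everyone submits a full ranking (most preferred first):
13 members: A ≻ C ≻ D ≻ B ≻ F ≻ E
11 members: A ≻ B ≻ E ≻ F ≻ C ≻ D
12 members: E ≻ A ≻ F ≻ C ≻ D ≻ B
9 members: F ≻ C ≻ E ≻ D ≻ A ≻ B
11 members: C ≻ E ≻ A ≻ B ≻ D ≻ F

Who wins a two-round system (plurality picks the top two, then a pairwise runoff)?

Round 1 first-place votes: A 24, B 0, C 11, D 0, E 12, F 9. A and E advance.
Runoff: A is ranked above E on 24 ballots, E above A on 32.

E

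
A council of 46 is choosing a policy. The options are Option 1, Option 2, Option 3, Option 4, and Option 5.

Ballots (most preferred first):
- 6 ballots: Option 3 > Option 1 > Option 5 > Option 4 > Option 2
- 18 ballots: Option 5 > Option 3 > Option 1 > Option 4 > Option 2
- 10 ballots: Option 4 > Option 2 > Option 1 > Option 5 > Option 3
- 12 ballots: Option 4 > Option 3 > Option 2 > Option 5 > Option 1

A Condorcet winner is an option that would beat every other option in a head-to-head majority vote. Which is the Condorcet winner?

Option 5

Option 5 vs Option 1: 30–16
Option 5 vs Option 2: 24–22
Option 5 vs Option 3: 28–18
Option 5 vs Option 4: 24–22
Option 5 beats every other option.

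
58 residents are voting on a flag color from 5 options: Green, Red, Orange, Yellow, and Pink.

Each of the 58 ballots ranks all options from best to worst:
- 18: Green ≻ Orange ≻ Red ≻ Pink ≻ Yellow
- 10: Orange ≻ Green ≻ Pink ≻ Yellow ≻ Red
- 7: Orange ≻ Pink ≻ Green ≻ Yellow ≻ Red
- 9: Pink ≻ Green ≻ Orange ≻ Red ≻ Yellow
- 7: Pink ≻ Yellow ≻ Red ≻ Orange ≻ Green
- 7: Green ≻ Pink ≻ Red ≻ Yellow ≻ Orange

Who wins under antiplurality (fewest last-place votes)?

Last-place votes: Green 7, Red 17, Orange 7, Yellow 27, Pink 0.

Pink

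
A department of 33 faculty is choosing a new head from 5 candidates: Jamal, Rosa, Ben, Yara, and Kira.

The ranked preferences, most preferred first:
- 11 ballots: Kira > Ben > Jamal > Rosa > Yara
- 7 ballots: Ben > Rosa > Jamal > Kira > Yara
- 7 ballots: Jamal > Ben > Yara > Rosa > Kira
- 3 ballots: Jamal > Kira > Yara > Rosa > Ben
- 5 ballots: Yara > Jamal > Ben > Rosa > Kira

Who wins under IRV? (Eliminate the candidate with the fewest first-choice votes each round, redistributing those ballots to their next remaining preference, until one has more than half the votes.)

Round 1: Jamal 10, Rosa 0, Ben 7, Yara 5, Kira 11. Rosa eliminated.
Round 2: Jamal 10, Ben 7, Yara 5, Kira 11. Yara eliminated.
Round 3: Jamal 15, Ben 7, Kira 11. Ben eliminated.
Round 4: Jamal 22, Kira 11. Jamal has a majority (≥17).

Jamal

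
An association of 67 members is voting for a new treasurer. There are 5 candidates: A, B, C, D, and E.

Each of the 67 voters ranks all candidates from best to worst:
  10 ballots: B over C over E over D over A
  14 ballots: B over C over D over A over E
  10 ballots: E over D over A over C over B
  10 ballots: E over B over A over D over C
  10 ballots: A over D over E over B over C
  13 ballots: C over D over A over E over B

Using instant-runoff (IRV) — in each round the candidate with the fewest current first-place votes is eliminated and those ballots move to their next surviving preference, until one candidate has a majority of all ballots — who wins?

E

Round 1: A 10, B 24, C 13, D 0, E 20. D eliminated.
Round 2: A 10, B 24, C 13, E 20. A eliminated.
Round 3: B 24, C 13, E 30. C eliminated.
Round 4: B 24, E 43. E has a majority (≥34).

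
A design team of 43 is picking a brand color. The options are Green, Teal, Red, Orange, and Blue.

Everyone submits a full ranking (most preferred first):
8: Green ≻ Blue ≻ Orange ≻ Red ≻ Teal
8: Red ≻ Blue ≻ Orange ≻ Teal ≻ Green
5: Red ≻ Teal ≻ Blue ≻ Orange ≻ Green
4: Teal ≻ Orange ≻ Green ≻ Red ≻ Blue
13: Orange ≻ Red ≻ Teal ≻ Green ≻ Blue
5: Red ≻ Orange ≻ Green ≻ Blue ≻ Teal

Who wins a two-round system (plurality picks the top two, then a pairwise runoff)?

Round 1 first-place votes: Green 8, Teal 4, Red 18, Orange 13, Blue 0. Red and Orange advance.
Runoff: Red is ranked above Orange on 18 ballots, Orange above Red on 25.

Orange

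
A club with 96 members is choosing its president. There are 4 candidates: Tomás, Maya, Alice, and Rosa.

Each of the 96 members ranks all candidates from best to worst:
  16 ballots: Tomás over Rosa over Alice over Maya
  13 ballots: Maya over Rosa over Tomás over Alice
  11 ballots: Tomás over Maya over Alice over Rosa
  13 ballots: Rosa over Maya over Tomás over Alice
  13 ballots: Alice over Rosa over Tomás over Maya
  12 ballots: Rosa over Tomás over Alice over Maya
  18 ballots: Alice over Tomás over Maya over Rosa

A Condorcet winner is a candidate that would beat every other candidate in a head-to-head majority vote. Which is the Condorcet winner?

Rosa vs Tomás: 51–45
Rosa vs Maya: 54–42
Rosa vs Alice: 54–42
Rosa beats every other candidate.

Rosa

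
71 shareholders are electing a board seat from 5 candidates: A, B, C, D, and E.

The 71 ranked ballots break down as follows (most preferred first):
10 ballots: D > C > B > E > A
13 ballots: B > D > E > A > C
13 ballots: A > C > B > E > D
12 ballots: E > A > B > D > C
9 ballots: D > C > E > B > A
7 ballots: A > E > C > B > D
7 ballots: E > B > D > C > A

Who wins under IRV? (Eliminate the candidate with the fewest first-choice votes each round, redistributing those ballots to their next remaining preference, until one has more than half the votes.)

D

Round 1: A 20, B 13, C 0, D 19, E 19. C eliminated.
Round 2: A 20, B 13, D 19, E 19. B eliminated.
Round 3: A 20, D 32, E 19. E eliminated.
Round 4: A 32, D 39. D has a majority (≥36).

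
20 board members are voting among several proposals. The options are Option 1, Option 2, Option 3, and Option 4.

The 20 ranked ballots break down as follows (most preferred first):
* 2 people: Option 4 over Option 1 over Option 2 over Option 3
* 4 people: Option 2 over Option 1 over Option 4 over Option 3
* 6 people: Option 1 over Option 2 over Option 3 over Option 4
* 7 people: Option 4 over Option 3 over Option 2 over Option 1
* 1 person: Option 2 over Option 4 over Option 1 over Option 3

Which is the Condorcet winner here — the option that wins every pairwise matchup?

Option 2

Option 2 vs Option 1: 12–8
Option 2 vs Option 3: 13–7
Option 2 vs Option 4: 11–9
Option 2 beats every other option.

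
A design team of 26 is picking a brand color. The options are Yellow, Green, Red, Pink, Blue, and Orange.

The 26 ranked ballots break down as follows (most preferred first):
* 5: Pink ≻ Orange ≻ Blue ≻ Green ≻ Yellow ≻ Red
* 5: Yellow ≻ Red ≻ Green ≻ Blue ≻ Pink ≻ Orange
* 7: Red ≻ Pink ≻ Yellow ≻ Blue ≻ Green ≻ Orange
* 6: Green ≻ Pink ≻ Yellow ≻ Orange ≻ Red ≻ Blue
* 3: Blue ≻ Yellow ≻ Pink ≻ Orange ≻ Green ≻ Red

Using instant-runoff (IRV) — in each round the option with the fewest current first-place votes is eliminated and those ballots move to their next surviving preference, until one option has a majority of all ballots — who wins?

Round 1: Yellow 5, Green 6, Red 7, Pink 5, Blue 3, Orange 0. Orange eliminated.
Round 2: Yellow 5, Green 6, Red 7, Pink 5, Blue 3. Blue eliminated.
Round 3: Yellow 8, Green 6, Red 7, Pink 5. Pink eliminated.
Round 4: Yellow 8, Green 11, Red 7. Red eliminated.
Round 5: Yellow 15, Green 11. Yellow has a majority (≥14).

Yellow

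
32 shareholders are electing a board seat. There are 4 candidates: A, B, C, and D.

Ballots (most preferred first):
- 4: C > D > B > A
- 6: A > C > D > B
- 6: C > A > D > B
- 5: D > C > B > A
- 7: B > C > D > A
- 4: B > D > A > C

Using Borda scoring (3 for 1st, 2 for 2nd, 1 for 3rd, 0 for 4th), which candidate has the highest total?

A: 4×0 + 6×3 + 6×2 + 5×0 + 7×0 + 4×1 = 34
B: 4×1 + 6×0 + 6×0 + 5×1 + 7×3 + 4×3 = 42
C: 4×3 + 6×2 + 6×3 + 5×2 + 7×2 + 4×0 = 66
D: 4×2 + 6×1 + 6×1 + 5×3 + 7×1 + 4×2 = 50

C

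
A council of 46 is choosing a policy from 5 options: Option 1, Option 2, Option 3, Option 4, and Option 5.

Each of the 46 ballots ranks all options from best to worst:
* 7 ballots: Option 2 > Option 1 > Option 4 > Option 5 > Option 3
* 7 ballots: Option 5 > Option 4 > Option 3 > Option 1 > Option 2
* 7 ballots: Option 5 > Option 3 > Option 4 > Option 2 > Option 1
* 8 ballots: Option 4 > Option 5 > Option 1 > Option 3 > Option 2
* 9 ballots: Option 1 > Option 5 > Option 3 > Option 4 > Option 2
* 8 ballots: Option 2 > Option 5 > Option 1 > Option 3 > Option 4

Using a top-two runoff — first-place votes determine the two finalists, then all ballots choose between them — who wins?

Round 1 first-place votes: Option 1 9, Option 2 15, Option 3 0, Option 4 8, Option 5 14. Option 2 and Option 5 advance.
Runoff: Option 2 is ranked above Option 5 on 15 ballots, Option 5 above Option 2 on 31.

Option 5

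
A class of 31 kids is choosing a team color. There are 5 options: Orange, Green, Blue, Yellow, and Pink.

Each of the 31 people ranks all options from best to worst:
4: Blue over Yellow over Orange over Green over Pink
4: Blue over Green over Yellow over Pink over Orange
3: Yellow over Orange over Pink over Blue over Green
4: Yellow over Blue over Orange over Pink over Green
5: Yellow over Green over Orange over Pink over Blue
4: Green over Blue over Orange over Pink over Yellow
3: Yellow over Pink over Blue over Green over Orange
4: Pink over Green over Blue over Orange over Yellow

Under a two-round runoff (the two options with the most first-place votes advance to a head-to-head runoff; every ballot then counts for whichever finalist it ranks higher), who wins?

Blue

Round 1 first-place votes: Orange 0, Green 4, Blue 8, Yellow 15, Pink 4. Yellow and Blue advance.
Runoff: Yellow is ranked above Blue on 15 ballots, Blue above Yellow on 16.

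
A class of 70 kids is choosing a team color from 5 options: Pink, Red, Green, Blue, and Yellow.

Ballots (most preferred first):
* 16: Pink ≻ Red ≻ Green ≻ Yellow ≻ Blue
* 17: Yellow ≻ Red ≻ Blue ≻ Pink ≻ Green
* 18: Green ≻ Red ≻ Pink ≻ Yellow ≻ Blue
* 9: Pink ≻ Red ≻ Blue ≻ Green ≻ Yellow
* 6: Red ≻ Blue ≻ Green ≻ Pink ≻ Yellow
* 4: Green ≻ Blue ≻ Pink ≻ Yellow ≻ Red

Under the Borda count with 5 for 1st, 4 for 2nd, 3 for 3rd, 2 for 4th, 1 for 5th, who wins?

Red

Pink: 16×5 + 17×2 + 18×3 + 9×5 + 6×2 + 4×3 = 237
Red: 16×4 + 17×4 + 18×4 + 9×4 + 6×5 + 4×1 = 274
Green: 16×3 + 17×1 + 18×5 + 9×2 + 6×3 + 4×5 = 211
Blue: 16×1 + 17×3 + 18×1 + 9×3 + 6×4 + 4×4 = 152
Yellow: 16×2 + 17×5 + 18×2 + 9×1 + 6×1 + 4×2 = 176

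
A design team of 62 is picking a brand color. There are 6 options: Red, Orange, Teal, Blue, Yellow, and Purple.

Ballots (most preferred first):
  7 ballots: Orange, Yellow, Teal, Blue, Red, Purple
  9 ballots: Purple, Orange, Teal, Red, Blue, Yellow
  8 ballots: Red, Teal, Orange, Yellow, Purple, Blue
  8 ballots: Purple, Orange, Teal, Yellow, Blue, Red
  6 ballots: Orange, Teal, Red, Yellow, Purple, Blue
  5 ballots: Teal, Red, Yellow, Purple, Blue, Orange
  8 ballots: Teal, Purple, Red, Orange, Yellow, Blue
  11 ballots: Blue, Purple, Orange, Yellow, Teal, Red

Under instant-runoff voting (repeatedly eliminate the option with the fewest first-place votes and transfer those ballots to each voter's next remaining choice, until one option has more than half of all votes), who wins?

Round 1: Red 8, Orange 13, Teal 13, Blue 11, Yellow 0, Purple 17. Yellow eliminated.
Round 2: Red 8, Orange 13, Teal 13, Blue 11, Purple 17. Red eliminated.
Round 3: Orange 13, Teal 21, Blue 11, Purple 17. Blue eliminated.
Round 4: Orange 13, Teal 21, Purple 28. Orange eliminated.
Round 5: Teal 34, Purple 28. Teal has a majority (≥32).

Teal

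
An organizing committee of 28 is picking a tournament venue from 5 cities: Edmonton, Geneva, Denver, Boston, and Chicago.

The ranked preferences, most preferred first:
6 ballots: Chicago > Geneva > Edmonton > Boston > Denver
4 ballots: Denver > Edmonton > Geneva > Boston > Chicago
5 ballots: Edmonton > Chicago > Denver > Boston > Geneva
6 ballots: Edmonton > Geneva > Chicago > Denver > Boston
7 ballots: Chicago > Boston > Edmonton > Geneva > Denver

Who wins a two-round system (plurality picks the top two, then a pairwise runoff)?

Round 1 first-place votes: Edmonton 11, Geneva 0, Denver 4, Boston 0, Chicago 13. Chicago and Edmonton advance.
Runoff: Chicago is ranked above Edmonton on 13 ballots, Edmonton above Chicago on 15.

Edmonton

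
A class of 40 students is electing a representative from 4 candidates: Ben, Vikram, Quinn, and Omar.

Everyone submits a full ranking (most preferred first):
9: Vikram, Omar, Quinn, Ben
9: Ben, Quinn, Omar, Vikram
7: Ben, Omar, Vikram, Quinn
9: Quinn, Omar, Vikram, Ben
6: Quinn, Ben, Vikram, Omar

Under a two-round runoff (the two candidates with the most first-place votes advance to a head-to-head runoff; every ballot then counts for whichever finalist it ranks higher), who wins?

Quinn

Round 1 first-place votes: Ben 16, Vikram 9, Quinn 15, Omar 0. Ben and Quinn advance.
Runoff: Ben is ranked above Quinn on 16 ballots, Quinn above Ben on 24.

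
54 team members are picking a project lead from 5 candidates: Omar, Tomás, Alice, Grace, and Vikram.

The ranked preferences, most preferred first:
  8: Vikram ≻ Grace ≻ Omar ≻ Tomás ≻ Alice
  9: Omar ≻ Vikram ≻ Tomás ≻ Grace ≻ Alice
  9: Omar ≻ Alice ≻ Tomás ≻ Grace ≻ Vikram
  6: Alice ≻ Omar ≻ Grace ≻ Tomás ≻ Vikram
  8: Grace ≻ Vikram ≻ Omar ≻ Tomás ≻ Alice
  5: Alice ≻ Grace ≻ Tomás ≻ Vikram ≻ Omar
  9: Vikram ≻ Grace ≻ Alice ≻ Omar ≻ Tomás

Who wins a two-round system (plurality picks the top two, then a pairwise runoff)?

Vikram

Round 1 first-place votes: Omar 18, Tomás 0, Alice 11, Grace 8, Vikram 17. Omar and Vikram advance.
Runoff: Omar is ranked above Vikram on 24 ballots, Vikram above Omar on 30.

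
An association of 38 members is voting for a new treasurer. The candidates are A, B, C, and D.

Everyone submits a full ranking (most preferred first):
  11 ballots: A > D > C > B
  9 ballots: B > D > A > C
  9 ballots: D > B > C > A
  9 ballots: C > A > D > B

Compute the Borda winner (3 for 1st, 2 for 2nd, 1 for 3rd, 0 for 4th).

D

A: 11×3 + 9×1 + 9×0 + 9×2 = 60
B: 11×0 + 9×3 + 9×2 + 9×0 = 45
C: 11×1 + 9×0 + 9×1 + 9×3 = 47
D: 11×2 + 9×2 + 9×3 + 9×1 = 76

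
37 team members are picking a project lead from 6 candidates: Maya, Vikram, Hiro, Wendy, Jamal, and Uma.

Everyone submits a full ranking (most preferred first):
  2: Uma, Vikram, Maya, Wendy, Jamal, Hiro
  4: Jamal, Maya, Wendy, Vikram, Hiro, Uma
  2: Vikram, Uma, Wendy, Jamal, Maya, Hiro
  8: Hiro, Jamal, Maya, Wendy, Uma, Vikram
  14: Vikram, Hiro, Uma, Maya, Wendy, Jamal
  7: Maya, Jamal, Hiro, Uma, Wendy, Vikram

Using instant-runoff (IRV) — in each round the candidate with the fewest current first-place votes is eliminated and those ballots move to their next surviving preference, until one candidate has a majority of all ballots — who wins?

Maya

Round 1: Maya 7, Vikram 16, Hiro 8, Wendy 0, Jamal 4, Uma 2. Wendy eliminated.
Round 2: Maya 7, Vikram 16, Hiro 8, Jamal 4, Uma 2. Uma eliminated.
Round 3: Maya 7, Vikram 18, Hiro 8, Jamal 4. Jamal eliminated.
Round 4: Maya 11, Vikram 18, Hiro 8. Hiro eliminated.
Round 5: Maya 19, Vikram 18. Maya has a majority (≥19).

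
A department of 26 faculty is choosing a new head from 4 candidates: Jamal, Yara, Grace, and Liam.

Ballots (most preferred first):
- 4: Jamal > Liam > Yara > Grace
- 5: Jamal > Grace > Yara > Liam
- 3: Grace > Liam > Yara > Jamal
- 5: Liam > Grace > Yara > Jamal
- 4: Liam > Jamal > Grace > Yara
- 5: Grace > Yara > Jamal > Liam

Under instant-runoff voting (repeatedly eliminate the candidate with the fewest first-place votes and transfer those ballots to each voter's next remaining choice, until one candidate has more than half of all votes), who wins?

Round 1: Jamal 9, Yara 0, Grace 8, Liam 9. Yara eliminated.
Round 2: Jamal 9, Grace 8, Liam 9. Grace eliminated.
Round 3: Jamal 14, Liam 12. Jamal has a majority (≥14).

Jamal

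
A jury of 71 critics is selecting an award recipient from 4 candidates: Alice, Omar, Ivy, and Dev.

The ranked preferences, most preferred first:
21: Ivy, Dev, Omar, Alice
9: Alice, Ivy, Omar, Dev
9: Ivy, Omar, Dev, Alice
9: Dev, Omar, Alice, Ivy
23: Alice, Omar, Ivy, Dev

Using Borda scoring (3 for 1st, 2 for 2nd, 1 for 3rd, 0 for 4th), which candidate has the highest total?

Alice: 21×0 + 9×3 + 9×0 + 9×1 + 23×3 = 105
Omar: 21×1 + 9×1 + 9×2 + 9×2 + 23×2 = 112
Ivy: 21×3 + 9×2 + 9×3 + 9×0 + 23×1 = 131
Dev: 21×2 + 9×0 + 9×1 + 9×3 + 23×0 = 78

Ivy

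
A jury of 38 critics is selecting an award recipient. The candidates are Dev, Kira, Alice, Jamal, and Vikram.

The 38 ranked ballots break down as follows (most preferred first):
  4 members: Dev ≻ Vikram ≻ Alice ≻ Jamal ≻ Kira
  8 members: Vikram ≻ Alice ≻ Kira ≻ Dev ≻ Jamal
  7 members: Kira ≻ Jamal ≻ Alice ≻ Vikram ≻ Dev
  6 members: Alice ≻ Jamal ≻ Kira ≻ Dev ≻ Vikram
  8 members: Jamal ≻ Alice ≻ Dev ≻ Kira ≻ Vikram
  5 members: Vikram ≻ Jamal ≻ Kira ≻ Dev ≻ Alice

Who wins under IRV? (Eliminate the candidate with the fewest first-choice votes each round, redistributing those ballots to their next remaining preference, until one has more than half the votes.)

Jamal

Round 1: Dev 4, Kira 7, Alice 6, Jamal 8, Vikram 13. Dev eliminated.
Round 2: Kira 7, Alice 6, Jamal 8, Vikram 17. Alice eliminated.
Round 3: Kira 7, Jamal 14, Vikram 17. Kira eliminated.
Round 4: Jamal 21, Vikram 17. Jamal has a majority (≥20).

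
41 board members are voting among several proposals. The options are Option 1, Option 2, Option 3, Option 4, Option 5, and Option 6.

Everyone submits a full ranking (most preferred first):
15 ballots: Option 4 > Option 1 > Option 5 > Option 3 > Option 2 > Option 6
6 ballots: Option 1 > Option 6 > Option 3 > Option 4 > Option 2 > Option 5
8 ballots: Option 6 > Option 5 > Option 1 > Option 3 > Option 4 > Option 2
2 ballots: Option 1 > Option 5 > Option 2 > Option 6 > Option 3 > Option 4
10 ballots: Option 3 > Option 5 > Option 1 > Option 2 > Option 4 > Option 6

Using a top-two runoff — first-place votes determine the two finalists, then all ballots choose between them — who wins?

Round 1 first-place votes: Option 1 8, Option 2 0, Option 3 10, Option 4 15, Option 5 0, Option 6 8. Option 4 and Option 3 advance.
Runoff: Option 4 is ranked above Option 3 on 15 ballots, Option 3 above Option 4 on 26.

Option 3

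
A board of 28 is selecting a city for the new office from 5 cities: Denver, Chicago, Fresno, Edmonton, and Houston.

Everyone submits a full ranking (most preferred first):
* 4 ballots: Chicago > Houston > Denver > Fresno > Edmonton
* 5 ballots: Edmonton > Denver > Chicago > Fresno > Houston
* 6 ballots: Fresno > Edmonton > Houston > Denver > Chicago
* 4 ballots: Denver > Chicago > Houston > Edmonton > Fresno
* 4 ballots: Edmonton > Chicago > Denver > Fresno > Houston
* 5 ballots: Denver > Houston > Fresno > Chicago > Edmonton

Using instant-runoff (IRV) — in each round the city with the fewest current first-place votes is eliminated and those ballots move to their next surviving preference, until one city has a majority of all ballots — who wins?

Round 1: Denver 9, Chicago 4, Fresno 6, Edmonton 9, Houston 0. Houston eliminated.
Round 2: Denver 9, Chicago 4, Fresno 6, Edmonton 9. Chicago eliminated.
Round 3: Denver 13, Fresno 6, Edmonton 9. Fresno eliminated.
Round 4: Denver 13, Edmonton 15. Edmonton has a majority (≥15).

Edmonton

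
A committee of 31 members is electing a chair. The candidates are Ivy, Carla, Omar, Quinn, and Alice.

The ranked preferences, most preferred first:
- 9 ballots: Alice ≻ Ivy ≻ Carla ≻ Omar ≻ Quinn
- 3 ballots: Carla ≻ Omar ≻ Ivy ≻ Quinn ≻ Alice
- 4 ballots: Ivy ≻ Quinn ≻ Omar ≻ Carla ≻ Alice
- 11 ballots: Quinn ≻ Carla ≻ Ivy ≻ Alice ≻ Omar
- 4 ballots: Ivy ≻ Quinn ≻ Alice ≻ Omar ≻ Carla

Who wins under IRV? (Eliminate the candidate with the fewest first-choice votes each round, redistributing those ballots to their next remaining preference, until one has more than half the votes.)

Ivy

Round 1: Ivy 8, Carla 3, Omar 0, Quinn 11, Alice 9. Omar eliminated.
Round 2: Ivy 8, Carla 3, Quinn 11, Alice 9. Carla eliminated.
Round 3: Ivy 11, Quinn 11, Alice 9. Alice eliminated.
Round 4: Ivy 20, Quinn 11. Ivy has a majority (≥16).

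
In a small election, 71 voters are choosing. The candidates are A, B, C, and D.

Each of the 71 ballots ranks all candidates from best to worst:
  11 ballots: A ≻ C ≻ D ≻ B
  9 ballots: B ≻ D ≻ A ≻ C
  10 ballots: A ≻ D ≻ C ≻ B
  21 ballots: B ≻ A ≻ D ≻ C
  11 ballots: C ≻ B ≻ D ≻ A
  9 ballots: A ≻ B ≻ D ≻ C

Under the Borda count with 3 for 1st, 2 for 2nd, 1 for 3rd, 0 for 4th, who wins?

A

A: 11×3 + 9×1 + 10×3 + 21×2 + 11×0 + 9×3 = 141
B: 11×0 + 9×3 + 10×0 + 21×3 + 11×2 + 9×2 = 130
C: 11×2 + 9×0 + 10×1 + 21×0 + 11×3 + 9×0 = 65
D: 11×1 + 9×2 + 10×2 + 21×1 + 11×1 + 9×1 = 90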